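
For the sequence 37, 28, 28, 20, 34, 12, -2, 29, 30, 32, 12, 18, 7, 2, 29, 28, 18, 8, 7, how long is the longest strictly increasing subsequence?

4

Let dp[i] be the longest increasing subsequence ending at position i. Then dp = [1, 1, 1, 1, 2, 1, 1, 2, 3, 4, 2, 3, 2, 2, 4, 4, 3, 3, 3].
The maximum is 4; one witness is 28, 29, 30, 32 at positions 2,8,9,10.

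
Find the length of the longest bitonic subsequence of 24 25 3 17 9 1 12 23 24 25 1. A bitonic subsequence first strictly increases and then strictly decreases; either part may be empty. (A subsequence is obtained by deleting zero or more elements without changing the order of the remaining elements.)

One longest bitonic subsequence is 3, 9, 12, 23, 24, 25, 1 (positions 3,5,7,8,9,10,11): it rises to 25 then falls. Length 7 is optimal.

7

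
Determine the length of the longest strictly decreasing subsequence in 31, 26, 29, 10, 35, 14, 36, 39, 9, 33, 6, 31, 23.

5

Let dp[i] be the longest decreasing subsequence ending at position i. Then dp = [1, 2, 2, 3, 1, 3, 1, 1, 4, 2, 5, 3, 4].
The maximum is 5; one witness is 31, 26, 10, 9, 6 at positions 1,2,4,9,11.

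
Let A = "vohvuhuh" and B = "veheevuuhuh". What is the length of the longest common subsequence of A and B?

7

A longest common subsequence is vhvuhuh (length 7); the LCS DP confirms no longer common subsequence exists.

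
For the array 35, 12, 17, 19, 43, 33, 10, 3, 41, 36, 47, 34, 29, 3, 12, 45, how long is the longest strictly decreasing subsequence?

6

One longest decreasing subsequence is 43, 41, 36, 34, 29, 3 (positions 5,9,10,12,13,14), of length 6; no longer one exists.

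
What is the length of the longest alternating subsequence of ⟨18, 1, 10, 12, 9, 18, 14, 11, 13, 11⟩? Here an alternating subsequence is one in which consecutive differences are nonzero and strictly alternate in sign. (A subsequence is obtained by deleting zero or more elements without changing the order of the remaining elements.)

8

A longest alternating subsequence is 18, 1, 10, 9, 18, 11, 13, 11 (positions 1,2,3,5,6,8,9,10); its 7 consecutive differences strictly alternate in sign, and length 8 is optimal.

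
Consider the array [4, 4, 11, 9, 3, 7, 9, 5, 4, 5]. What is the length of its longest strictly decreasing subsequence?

5

Let dp[i] be the longest decreasing subsequence ending at position i. Then dp = [1, 1, 1, 2, 3, 3, 2, 4, 5, 4].
The maximum is 5; one witness is 11, 9, 7, 5, 4 at positions 3,4,6,8,9.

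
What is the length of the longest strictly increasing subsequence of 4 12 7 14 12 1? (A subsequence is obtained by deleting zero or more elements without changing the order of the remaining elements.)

Scanning left to right, the best length ending at each element is: 4→1, 12→2, 7→2, 14→3, 12→3, 1→1.
So the longest increasing subsequence has length 3, e.g. 4, 12, 14.

3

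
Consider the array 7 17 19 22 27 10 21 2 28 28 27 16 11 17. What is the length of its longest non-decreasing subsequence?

7

Let dp[i] be the longest non-decreasing subsequence ending at position i. Then dp = [1, 2, 3, 4, 5, 2, 4, 1, 6, 7, 6, 3, 3, 4].
The maximum is 7; one witness is 7, 17, 19, 22, 27, 28, 28 at positions 1,2,3,4,5,9,10.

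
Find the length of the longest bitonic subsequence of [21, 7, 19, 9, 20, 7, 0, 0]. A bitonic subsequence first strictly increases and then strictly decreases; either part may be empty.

One longest bitonic subsequence is 21, 19, 9, 7, 0 (positions 1,3,4,6,8): it rises to 21 then falls. Length 5 is optimal.

5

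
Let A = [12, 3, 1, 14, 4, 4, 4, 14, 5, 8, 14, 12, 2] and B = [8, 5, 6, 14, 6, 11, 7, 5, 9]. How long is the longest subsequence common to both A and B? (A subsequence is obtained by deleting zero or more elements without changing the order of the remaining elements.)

2

A longest common subsequence is 14, 5 (length 2); the LCS DP confirms no longer common subsequence exists.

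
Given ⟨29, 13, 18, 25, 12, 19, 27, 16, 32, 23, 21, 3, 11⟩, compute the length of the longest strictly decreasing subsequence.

5

Scanning left to right, the best length ending at each element is: 29→1, 13→2, 18→2, 25→2, 12→3, 19→3, 27→2, 16→4, 32→1, 23→3, 21→4, 3→5, 11→5.
So the longest decreasing subsequence has length 5, e.g. 29, 25, 19, 16, 3.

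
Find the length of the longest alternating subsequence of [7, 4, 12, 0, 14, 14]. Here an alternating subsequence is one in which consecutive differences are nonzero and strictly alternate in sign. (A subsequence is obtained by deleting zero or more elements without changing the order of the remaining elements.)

Track the best alternating length ending on an up-step vs a down-step at each position: up/down = 1/1, 1/2, 3/1, 1/4, 5/1, 5/1.
The maximum over both is 5; one such subsequence is 7, 4, 12, 0, 14.

5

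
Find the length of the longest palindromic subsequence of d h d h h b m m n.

Using dp[i][j] = 2 + dp[i+1][j−1] if the ends match, else max(dp[i+1][j], dp[i][j−1]):
dp[1][9] = 3. A witness is hhh at positions 2,4,5.

3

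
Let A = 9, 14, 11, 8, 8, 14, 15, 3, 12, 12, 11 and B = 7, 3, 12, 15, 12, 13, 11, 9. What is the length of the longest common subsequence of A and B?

4

A longest common subsequence is 3, 12, 12, 11 (length 4); the LCS DP confirms no longer common subsequence exists.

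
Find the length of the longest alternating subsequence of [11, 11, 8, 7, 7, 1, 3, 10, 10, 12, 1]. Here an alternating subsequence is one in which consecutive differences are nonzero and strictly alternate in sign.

4

A longest alternating subsequence is 11, 1, 3, 1 (positions 1,6,7,11); its 3 consecutive differences strictly alternate in sign, and length 4 is optimal.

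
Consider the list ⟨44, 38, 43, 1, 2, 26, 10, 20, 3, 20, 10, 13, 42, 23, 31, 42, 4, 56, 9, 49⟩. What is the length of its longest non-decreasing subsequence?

9

Scanning left to right, the best length ending at each element is: 44→1, 38→1, 43→2, 1→1, 2→2, 26→3, 10→3, 20→4, 3→3, 20→5, 10→4, 13→5, 42→6, 23→6, 31→7, 42→8, 4→4, 56→9, 9→5, 49→9.
So the longest non-decreasing subsequence has length 9, e.g. 1, 2, 10, 20, 20, 23, 31, 42, 56.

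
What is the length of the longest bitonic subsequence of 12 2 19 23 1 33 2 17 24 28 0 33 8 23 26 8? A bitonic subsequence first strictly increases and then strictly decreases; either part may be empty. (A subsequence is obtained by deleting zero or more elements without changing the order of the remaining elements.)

8

One longest bitonic subsequence is 12, 19, 23, 24, 28, 33, 26, 8 (positions 1,3,4,9,10,12,15,16): it rises to 33 then falls. Length 8 is optimal.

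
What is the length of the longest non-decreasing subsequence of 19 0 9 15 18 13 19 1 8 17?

One longest non-decreasing subsequence is 0, 9, 15, 18, 19 (positions 2,3,4,5,7), of length 5; no longer one exists.

5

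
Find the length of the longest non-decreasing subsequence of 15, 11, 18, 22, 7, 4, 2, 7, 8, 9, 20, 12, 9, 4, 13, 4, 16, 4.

One longest non-decreasing subsequence is 7, 7, 8, 9, 12, 13, 16 (positions 5,8,9,10,12,15,17), of length 7; no longer one exists.

7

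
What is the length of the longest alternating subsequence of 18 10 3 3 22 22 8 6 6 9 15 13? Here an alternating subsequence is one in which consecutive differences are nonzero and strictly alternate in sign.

6

A longest alternating subsequence is 18, 10, 22, 8, 15, 13 (positions 1,2,5,7,11,12); its 5 consecutive differences strictly alternate in sign, and length 6 is optimal.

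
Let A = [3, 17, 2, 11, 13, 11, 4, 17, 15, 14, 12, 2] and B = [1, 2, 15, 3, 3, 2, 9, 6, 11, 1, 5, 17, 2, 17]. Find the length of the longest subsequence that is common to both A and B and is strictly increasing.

3

A longest common strictly increasing subsequence is 2, 11, 17 (length 3); it appears in order in both A and B, and no longer such subsequence exists.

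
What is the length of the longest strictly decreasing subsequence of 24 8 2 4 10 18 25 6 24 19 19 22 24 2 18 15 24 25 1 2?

Scanning left to right, the best length ending at each element is: 24→1, 8→2, 2→3, 4→3, 10→2, 18→2, 25→1, 6→3, 24→2, 19→3, 19→3, 22→3, 24→2, 2→4, 18→4, 15→5, 24→2, 25→1, 1→6, 2→6.
So the longest decreasing subsequence has length 6, e.g. 25, 24, 19, 18, 15, 1.

6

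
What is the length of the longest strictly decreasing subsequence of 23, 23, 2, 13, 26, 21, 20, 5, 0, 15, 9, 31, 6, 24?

6

One longest decreasing subsequence is 23, 21, 20, 15, 9, 6 (positions 1,6,7,10,11,13), of length 6; no longer one exists.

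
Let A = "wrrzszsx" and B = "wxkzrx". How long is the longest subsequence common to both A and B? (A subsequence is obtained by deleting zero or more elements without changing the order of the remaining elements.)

A longest common subsequence is wrx (length 3); the LCS DP confirms no longer common subsequence exists.

3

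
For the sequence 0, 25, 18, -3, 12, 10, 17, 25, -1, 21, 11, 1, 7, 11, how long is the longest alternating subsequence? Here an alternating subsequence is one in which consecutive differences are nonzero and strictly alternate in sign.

A longest alternating subsequence is 0, 25, -3, 12, 10, 17, -1, 21, 1, 7 (positions 1,2,4,5,6,7,9,10,12,13); its 9 consecutive differences strictly alternate in sign, and length 10 is optimal.

10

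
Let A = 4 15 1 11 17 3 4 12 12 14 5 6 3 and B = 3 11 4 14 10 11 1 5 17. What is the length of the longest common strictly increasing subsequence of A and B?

3

For each value that appears in both, track the longest common increasing run ending there.
The best achievable length is 3; one witness is 3, 4, 14 (A-positions 6,7,10, B-positions 1,3,4).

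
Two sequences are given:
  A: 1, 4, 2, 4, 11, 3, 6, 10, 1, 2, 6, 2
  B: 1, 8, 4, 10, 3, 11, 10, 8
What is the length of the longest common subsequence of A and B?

4

Backtracking the LCS table gives one alignment: 1 (A1,B1) → 4 (A2,B3) → 11 (A5,B6) → 10 (A8,B7).
So the longest common subsequence has length 4.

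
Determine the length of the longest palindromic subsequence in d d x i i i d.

5

One longest palindromic subsequence is diiid (positions 1,4,5,6,7); it reads the same forward and backward, and the interval DP gives dp[1][7] = 5.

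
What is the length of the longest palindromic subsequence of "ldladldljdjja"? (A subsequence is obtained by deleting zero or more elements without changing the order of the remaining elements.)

7

One longest palindromic subsequence is adldlda (positions 4,5,6,7,8,10,13); it reads the same forward and backward, and the interval DP gives dp[1][13] = 7.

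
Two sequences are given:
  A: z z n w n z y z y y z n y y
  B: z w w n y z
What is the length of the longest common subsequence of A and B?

A longest common subsequence is zwnyz (length 5); the LCS DP confirms no longer common subsequence exists.

5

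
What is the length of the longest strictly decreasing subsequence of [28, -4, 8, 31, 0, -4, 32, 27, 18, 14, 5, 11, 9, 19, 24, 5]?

Let dp[i] be the longest decreasing subsequence ending at position i. Then dp = [1, 2, 2, 1, 3, 4, 1, 2, 3, 4, 5, 5, 6, 3, 3, 7].
The maximum is 7; one witness is 28, 27, 18, 14, 11, 9, 5 at positions 1,8,9,10,12,13,16.

7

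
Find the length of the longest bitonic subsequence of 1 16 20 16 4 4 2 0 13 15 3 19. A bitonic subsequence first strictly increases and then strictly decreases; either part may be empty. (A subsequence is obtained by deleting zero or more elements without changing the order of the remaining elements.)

Let inc[i] be the LIS ending at i and dec[i] the longest strictly decreasing subsequence starting at i. inc = [1, 2, 3, 2, 2, 2, 2, 1, 3, 4, 3, 5], dec = [2, 4, 5, 4, 3, 3, 2, 1, 2, 2, 1, 1].
max_i inc[i]+dec[i]−1 = 7, with one witness 1, 16, 20, 16, 4, 2, 0.

7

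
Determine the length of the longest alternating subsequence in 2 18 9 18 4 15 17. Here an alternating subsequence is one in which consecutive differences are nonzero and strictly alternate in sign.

Track the best alternating length ending on an up-step vs a down-step at each position: up/down = 1/1, 2/1, 2/3, 4/1, 2/5, 6/5, 6/5.
The maximum over both is 6; one such subsequence is 2, 18, 9, 18, 4, 15.

6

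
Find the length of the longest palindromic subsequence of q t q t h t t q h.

7

One longest palindromic subsequence is qtthttq (positions 1,2,4,5,6,7,8); it reads the same forward and backward, and the interval DP gives dp[1][9] = 7.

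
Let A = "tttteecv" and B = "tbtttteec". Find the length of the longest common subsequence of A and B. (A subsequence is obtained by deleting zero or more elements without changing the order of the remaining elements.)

A longest common subsequence is tttteec (length 7); the LCS DP confirms no longer common subsequence exists.

7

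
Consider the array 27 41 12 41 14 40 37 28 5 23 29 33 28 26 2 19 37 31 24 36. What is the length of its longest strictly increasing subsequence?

6

Scanning left to right, the best length ending at each element is: 27→1, 41→2, 12→1, 41→2, 14→2, 40→3, 37→3, 28→3, 5→1, 23→3, 29→4, 33→5, 28→4, 26→4, 2→1, 19→3, 37→6, 31→5, 24→4, 36→6.
So the longest increasing subsequence has length 6, e.g. 12, 14, 28, 29, 33, 37.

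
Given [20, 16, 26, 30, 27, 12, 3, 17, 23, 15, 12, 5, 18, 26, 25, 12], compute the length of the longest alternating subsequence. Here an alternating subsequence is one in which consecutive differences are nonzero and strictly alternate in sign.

Track the best alternating length ending on an up-step vs a down-step at each position: up/down = 1/1, 1/2, 3/1, 3/1, 3/4, 1/4, 1/4, 5/4, 5/4, 5/6, 5/6, 5/6, 7/6, 7/4, 7/8, 7/8.
The maximum over both is 8; one such subsequence is 20, 16, 26, 12, 17, 15, 26, 25.

8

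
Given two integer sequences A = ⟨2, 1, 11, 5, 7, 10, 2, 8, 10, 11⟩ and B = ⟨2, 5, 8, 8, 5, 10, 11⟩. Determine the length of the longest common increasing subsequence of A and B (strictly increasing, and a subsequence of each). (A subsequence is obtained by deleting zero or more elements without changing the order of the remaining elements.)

A longest common strictly increasing subsequence is 2, 5, 8, 10, 11 (length 5); it appears in order in both A and B, and no longer such subsequence exists.

5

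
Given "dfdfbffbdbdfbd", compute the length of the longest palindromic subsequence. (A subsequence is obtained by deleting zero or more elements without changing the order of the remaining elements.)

Using dp[i][j] = 2 + dp[i+1][j−1] if the ends match, else max(dp[i+1][j], dp[i][j−1]):
dp[1][14] = 10. A witness is dfdbffbdfd at positions 1,2,3,5,6,7,10,11,12,14.

10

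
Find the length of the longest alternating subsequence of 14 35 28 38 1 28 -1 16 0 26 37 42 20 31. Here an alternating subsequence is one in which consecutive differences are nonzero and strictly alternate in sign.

12

Track the best alternating length ending on an up-step vs a down-step at each position: up/down = 1/1, 2/1, 2/3, 4/1, 1/5, 6/5, 1/7, 8/7, 8/9, 10/7, 10/5, 10/1, 10/11, 12/11.
The maximum over both is 12; one such subsequence is 14, 35, 28, 38, 1, 28, -1, 16, 0, 26, 20, 31.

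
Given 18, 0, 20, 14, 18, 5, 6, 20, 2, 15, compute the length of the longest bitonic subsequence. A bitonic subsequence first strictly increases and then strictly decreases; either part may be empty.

5

Let inc[i] be the LIS ending at i and dec[i] the longest strictly decreasing subsequence starting at i. inc = [1, 1, 2, 2, 3, 2, 3, 4, 2, 4], dec = [4, 1, 4, 3, 3, 2, 2, 2, 1, 1].
max_i inc[i]+dec[i]−1 = 5, with one witness 18, 20, 18, 6, 2.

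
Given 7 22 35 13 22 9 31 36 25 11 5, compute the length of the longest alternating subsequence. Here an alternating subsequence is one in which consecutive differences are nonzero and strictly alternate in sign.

A longest alternating subsequence is 7, 22, 13, 22, 9, 31, 25 (positions 1,2,4,5,6,7,9); its 6 consecutive differences strictly alternate in sign, and length 7 is optimal.

7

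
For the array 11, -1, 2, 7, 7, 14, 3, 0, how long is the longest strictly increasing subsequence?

4

Let dp[i] be the longest increasing subsequence ending at position i. Then dp = [1, 1, 2, 3, 3, 4, 3, 2].
The maximum is 4; one witness is -1, 2, 7, 14 at positions 2,3,4,6.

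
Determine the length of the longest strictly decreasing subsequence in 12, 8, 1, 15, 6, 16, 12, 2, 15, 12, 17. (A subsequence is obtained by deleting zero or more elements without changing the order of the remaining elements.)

4

Let dp[i] be the longest decreasing subsequence ending at position i. Then dp = [1, 2, 3, 1, 3, 1, 2, 4, 2, 3, 1].
The maximum is 4; one witness is 12, 8, 6, 2 at positions 1,2,5,8.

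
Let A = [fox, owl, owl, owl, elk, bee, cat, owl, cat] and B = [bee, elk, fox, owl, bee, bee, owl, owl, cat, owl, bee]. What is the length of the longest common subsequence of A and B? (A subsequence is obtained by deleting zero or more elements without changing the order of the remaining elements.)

Backtracking the LCS table gives one alignment: fox (A1,B3) → owl (A2,B4) → owl (A3,B7) → owl (A4,B8) → cat (A7,B9) → owl (A8,B10).
So the longest common subsequence has length 6.

6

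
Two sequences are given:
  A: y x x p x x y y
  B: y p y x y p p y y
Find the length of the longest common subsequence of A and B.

Backtracking the LCS table gives one alignment: y (A1,B3) → x (A2,B4) → p (A4,B7) → y (A7,B8) → y (A8,B9).
So the longest common subsequence has length 5.

5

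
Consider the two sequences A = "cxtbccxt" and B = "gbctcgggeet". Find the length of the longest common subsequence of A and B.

Backtracking the LCS table gives one alignment: c (A1,B3) → t (A3,B4) → c (A5,B5) → t (A8,B11).
So the longest common subsequence has length 4.

4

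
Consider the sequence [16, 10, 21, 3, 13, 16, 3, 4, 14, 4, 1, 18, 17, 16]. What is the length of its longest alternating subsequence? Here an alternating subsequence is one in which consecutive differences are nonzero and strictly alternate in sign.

A longest alternating subsequence is 16, 10, 21, 3, 13, 3, 14, 4, 18, 17 (positions 1,2,3,4,5,7,9,10,12,13); its 9 consecutive differences strictly alternate in sign, and length 10 is optimal.

10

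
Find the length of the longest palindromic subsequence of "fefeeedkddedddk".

Using dp[i][j] = 2 + dp[i+1][j−1] if the ends match, else max(dp[i+1][j], dp[i][j−1]):
dp[1][15] = 7. A witness is kdddddk at positions 8,9,10,12,13,14,15.

7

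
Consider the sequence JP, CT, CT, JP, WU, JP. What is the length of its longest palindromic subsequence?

4

One longest palindromic subsequence is JP CT CT JP (positions 1,2,3,6); it reads the same forward and backward, and the interval DP gives dp[1][6] = 4.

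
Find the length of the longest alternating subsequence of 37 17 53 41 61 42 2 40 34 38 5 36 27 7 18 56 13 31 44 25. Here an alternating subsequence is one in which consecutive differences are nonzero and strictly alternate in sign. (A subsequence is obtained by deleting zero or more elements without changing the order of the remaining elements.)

A longest alternating subsequence is 37, 17, 53, 41, 61, 2, 40, 34, 38, 5, 36, 7, 18, 13, 31, 25 (positions 1,2,3,4,5,7,8,9,10,11,12,14,15,17,18,20); its 15 consecutive differences strictly alternate in sign, and length 16 is optimal.

16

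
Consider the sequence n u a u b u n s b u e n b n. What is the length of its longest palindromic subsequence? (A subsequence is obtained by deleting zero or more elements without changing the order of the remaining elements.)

7

One longest palindromic subsequence is nbnenbn (positions 1,5,7,11,12,13,14); it reads the same forward and backward, and the interval DP gives dp[1][14] = 7.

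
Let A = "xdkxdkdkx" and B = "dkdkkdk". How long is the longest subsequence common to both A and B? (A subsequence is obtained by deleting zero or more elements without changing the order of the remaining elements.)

A longest common subsequence is dkdkdk (length 6); the LCS DP confirms no longer common subsequence exists.

6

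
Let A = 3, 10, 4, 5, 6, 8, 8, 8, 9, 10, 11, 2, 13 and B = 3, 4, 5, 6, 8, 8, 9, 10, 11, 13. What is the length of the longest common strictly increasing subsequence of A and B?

A longest common strictly increasing subsequence is 3, 4, 5, 6, 8, 9, 10, 11, 13 (length 9); it appears in order in both A and B, and no longer such subsequence exists.

9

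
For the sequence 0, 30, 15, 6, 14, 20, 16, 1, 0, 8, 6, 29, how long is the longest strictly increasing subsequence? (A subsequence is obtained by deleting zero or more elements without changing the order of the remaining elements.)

5

One longest increasing subsequence is 0, 6, 14, 20, 29 (positions 1,4,5,6,12), of length 5; no longer one exists.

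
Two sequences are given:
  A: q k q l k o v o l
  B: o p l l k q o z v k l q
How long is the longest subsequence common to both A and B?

5

Backtracking the LCS table gives one alignment: k (A2,B5) → q (A3,B6) → o (A6,B7) → v (A7,B9) → l (A9,B11).
So the longest common subsequence has length 5.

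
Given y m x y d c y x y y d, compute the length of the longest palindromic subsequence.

One longest palindromic subsequence is yxycyxy (positions 1,3,4,6,7,8,10); it reads the same forward and backward, and the interval DP gives dp[1][11] = 7.

7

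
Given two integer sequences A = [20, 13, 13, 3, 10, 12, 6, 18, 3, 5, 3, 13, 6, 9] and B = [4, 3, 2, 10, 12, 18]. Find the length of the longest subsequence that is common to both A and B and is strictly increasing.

For each value that appears in both, track the longest common increasing run ending there.
The best achievable length is 4; one witness is 3, 10, 12, 18 (A-positions 4,5,6,8, B-positions 2,4,5,6).

4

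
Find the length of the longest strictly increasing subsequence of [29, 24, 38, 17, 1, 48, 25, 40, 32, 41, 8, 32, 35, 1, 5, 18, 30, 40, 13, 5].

Let dp[i] be the longest increasing subsequence ending at position i. Then dp = [1, 1, 2, 1, 1, 3, 2, 3, 3, 4, 2, 3, 4, 1, 2, 3, 4, 5, 3, 2].
The maximum is 5; one witness is 24, 25, 32, 35, 40 at positions 2,7,9,13,18.

5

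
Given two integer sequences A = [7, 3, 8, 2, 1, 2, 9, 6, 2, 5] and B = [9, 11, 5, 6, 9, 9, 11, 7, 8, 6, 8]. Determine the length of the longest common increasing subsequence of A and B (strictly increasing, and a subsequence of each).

2

A longest common strictly increasing subsequence is 7, 8 (length 2); it appears in order in both A and B, and no longer such subsequence exists.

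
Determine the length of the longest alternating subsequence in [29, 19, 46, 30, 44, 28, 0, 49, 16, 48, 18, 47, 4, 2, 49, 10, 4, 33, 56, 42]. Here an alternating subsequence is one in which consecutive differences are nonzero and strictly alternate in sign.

A longest alternating subsequence is 29, 19, 46, 30, 44, 28, 49, 16, 48, 18, 47, 4, 49, 10, 56, 42 (positions 1,2,3,4,5,6,8,9,10,11,12,13,15,16,19,20); its 15 consecutive differences strictly alternate in sign, and length 16 is optimal.

16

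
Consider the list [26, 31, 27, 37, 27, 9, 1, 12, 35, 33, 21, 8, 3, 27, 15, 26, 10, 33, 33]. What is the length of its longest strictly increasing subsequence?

5

One longest increasing subsequence is 9, 12, 21, 27, 33 (positions 6,8,11,14,18), of length 5; no longer one exists.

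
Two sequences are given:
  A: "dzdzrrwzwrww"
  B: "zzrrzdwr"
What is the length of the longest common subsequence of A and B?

Backtracking the LCS table gives one alignment: z (A2,B1) → z (A4,B2) → r (A5,B3) → r (A6,B4) → z (A8,B5) → w (A9,B7) → r (A10,B8).
So the longest common subsequence has length 7.

7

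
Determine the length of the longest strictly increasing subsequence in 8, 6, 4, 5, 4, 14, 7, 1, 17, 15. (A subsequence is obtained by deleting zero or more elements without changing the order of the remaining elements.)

4

Let dp[i] be the longest increasing subsequence ending at position i. Then dp = [1, 1, 1, 2, 1, 3, 3, 1, 4, 4].
The maximum is 4; one witness is 4, 5, 14, 17 at positions 3,4,6,9.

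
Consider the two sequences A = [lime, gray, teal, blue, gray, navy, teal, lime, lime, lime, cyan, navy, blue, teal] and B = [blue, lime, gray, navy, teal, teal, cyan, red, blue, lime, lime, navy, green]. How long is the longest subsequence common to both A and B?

7

Backtracking the LCS table gives one alignment: lime (A1,B2) → gray (A2,B3) → teal (A3,B6) → blue (A4,B9) → lime (A9,B10) → lime (A10,B11) → navy (A12,B12).
So the longest common subsequence has length 7.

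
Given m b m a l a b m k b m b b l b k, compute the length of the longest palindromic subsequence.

9

Using dp[i][j] = 2 + dp[i+1][j−1] if the ends match, else max(dp[i+1][j], dp[i][j−1]):
dp[1][16] = 9. A witness is blbbmbblb at positions 2,5,7,10,11,12,13,14,15.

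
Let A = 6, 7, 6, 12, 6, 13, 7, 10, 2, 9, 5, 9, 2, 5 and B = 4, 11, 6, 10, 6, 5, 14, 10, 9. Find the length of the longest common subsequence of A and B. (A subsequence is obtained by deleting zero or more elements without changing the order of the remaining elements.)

A longest common subsequence is 6, 6, 10, 9 (length 4); the LCS DP confirms no longer common subsequence exists.

4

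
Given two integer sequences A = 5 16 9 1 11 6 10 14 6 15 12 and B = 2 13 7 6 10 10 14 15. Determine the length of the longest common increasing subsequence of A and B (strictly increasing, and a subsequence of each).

A longest common strictly increasing subsequence is 6, 10, 14, 15 (length 4); it appears in order in both A and B, and no longer such subsequence exists.

4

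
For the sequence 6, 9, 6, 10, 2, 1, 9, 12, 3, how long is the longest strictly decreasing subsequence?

One longest decreasing subsequence is 9, 6, 2, 1 (positions 2,3,5,6), of length 4; no longer one exists.

4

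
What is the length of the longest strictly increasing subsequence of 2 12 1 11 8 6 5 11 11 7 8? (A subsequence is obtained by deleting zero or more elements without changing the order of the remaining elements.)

4

Let dp[i] be the longest increasing subsequence ending at position i. Then dp = [1, 2, 1, 2, 2, 2, 2, 3, 3, 3, 4].
The maximum is 4; one witness is 2, 6, 7, 8 at positions 1,6,10,11.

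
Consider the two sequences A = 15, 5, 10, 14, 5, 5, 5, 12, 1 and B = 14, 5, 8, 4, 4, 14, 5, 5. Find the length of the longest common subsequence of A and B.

4

A longest common subsequence is 5, 14, 5, 5 (length 4); the LCS DP confirms no longer common subsequence exists.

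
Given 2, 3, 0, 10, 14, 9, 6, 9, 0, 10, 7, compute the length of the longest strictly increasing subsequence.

One longest increasing subsequence is 2, 3, 6, 9, 10 (positions 1,2,7,8,10), of length 5; no longer one exists.

5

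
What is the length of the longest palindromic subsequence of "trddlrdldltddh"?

9

Using dp[i][j] = 2 + dp[i+1][j−1] if the ends match, else max(dp[i+1][j], dp[i][j−1]):
dp[1][14] = 9. A witness is ddldldldd at positions 3,4,5,7,8,9,10,12,13.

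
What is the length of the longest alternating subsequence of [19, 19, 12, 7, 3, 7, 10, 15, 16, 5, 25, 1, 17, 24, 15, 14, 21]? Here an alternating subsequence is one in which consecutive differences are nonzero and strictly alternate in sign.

A longest alternating subsequence is 19, 3, 7, 5, 25, 1, 17, 15, 21 (positions 1,5,6,10,11,12,13,15,17); its 8 consecutive differences strictly alternate in sign, and length 9 is optimal.

9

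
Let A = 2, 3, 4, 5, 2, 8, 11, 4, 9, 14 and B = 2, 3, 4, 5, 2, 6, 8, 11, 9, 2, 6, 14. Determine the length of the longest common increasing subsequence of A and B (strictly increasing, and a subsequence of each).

For each value that appears in both, track the longest common increasing run ending there.
The best achievable length is 7; one witness is 2, 3, 4, 5, 8, 11, 14 (A-positions 1,2,3,4,6,7,10, B-positions 1,2,3,4,7,8,12).

7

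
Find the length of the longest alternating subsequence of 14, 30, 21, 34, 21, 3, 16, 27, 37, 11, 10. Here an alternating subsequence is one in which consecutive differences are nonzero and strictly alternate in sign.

7

A longest alternating subsequence is 14, 30, 21, 34, 3, 16, 11 (positions 1,2,3,4,6,7,10); its 6 consecutive differences strictly alternate in sign, and length 7 is optimal.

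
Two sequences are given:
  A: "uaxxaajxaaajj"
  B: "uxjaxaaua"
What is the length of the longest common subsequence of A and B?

Backtracking the LCS table gives one alignment: u (A1,B1) → x (A3,B2) → a (A6,B4) → x (A8,B5) → a (A9,B6) → a (A10,B7) → a (A11,B9).
So the longest common subsequence has length 7.

7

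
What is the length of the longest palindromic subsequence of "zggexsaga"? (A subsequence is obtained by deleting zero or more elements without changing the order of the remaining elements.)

Using dp[i][j] = 2 + dp[i+1][j−1] if the ends match, else max(dp[i+1][j], dp[i][j−1]):
dp[1][9] = 3. A witness is aga at positions 7,8,9.

3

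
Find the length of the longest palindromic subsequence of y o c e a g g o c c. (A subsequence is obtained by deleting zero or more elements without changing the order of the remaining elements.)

4

One longest palindromic subsequence is cggc (positions 3,6,7,10); it reads the same forward and backward, and the interval DP gives dp[1][10] = 4.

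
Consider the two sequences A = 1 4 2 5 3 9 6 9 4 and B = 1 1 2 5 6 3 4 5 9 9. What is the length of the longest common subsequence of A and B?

6

A longest common subsequence is 1, 2, 5, 3, 9, 9 (length 6); the LCS DP confirms no longer common subsequence exists.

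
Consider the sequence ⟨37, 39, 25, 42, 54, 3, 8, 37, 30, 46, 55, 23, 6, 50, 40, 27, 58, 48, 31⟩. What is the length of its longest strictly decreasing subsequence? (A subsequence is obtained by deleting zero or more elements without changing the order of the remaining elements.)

Scanning left to right, the best length ending at each element is: 37→1, 39→1, 25→2, 42→1, 54→1, 3→3, 8→3, 37→2, 30→3, 46→2, 55→1, 23→4, 6→5, 50→2, 40→3, 27→4, 58→1, 48→3, 31→4.
So the longest decreasing subsequence has length 5, e.g. 39, 37, 30, 23, 6.

5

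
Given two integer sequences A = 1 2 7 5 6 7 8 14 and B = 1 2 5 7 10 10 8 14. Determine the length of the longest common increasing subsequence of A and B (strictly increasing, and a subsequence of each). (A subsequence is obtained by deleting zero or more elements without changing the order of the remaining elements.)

A longest common strictly increasing subsequence is 1, 2, 5, 7, 8, 14 (length 6); it appears in order in both A and B, and no longer such subsequence exists.

6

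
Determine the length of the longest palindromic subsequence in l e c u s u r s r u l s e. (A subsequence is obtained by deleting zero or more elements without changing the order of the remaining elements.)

One longest palindromic subsequence is esursruse (positions 2,5,6,7,8,9,10,12,13); it reads the same forward and backward, and the interval DP gives dp[1][13] = 9.

9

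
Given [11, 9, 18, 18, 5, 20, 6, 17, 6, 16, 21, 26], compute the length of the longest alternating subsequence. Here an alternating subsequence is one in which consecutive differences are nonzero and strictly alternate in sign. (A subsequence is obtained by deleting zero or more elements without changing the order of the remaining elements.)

Track the best alternating length ending on an up-step vs a down-step at each position: up/down = 1/1, 1/2, 3/1, 3/1, 1/4, 5/1, 5/6, 7/6, 5/8, 9/8, 9/1, 9/1.
The maximum over both is 9; one such subsequence is 11, 9, 18, 5, 20, 6, 17, 6, 16.

9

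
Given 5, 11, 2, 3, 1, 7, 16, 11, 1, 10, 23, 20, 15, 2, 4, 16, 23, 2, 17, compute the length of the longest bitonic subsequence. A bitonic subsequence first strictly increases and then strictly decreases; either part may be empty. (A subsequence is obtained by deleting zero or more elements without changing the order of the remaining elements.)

Let inc[i] be the LIS ending at i and dec[i] the longest strictly decreasing subsequence starting at i. inc = [1, 2, 1, 2, 1, 3, 4, 4, 1, 4, 5, 5, 5, 2, 3, 6, 7, 2, 7], dec = [3, 4, 2, 2, 1, 3, 5, 4, 1, 3, 5, 4, 3, 1, 2, 2, 2, 1, 1].
max_i inc[i]+dec[i]−1 = 9, with one witness 2, 3, 7, 16, 23, 20, 15, 4, 2.

9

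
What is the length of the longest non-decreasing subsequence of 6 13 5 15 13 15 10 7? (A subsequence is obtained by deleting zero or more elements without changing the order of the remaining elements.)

Scanning left to right, the best length ending at each element is: 6→1, 13→2, 5→1, 15→3, 13→3, 15→4, 10→2, 7→2.
So the longest non-decreasing subsequence has length 4, e.g. 6, 13, 15, 15.

4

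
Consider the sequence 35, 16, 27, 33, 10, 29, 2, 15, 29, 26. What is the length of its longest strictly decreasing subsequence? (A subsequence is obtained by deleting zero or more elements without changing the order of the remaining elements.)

Scanning left to right, the best length ending at each element is: 35→1, 16→2, 27→2, 33→2, 10→3, 29→3, 2→4, 15→4, 29→3, 26→4.
So the longest decreasing subsequence has length 4, e.g. 35, 16, 10, 2.

4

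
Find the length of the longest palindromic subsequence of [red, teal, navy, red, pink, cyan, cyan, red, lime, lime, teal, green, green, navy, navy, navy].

One longest palindromic subsequence is navy red cyan cyan red navy (positions 3,4,6,7,8,16); it reads the same forward and backward, and the interval DP gives dp[1][16] = 6.

6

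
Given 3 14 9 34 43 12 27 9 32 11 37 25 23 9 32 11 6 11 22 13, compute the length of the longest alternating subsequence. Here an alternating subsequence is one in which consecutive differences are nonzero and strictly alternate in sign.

15

A longest alternating subsequence is 3, 14, 9, 34, 12, 27, 9, 32, 11, 37, 25, 32, 11, 22, 13 (positions 1,2,3,4,6,7,8,9,10,11,12,15,16,19,20); its 14 consecutive differences strictly alternate in sign, and length 15 is optimal.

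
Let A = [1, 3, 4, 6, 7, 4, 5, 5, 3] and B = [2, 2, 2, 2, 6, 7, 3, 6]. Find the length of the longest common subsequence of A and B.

Backtracking the LCS table gives one alignment: 6 (A4,B5) → 7 (A5,B6) → 3 (A9,B7).
So the longest common subsequence has length 3.

3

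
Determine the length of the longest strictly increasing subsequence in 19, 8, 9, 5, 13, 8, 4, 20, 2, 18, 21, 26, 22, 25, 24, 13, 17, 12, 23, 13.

7

Let dp[i] be the longest increasing subsequence ending at position i. Then dp = [1, 1, 2, 1, 3, 2, 1, 4, 1, 4, 5, 6, 6, 7, 7, 3, 4, 3, 7, 4].
The maximum is 7; one witness is 8, 9, 13, 20, 21, 22, 25 at positions 2,3,5,8,11,13,14.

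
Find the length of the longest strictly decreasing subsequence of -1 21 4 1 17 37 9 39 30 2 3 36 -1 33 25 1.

5

Scanning left to right, the best length ending at each element is: -1→1, 21→1, 4→2, 1→3, 17→2, 37→1, 9→3, 39→1, 30→2, 2→4, 3→4, 36→2, -1→5, 33→3, 25→4, 1→5.
So the longest decreasing subsequence has length 5, e.g. 21, 17, 9, 2, -1.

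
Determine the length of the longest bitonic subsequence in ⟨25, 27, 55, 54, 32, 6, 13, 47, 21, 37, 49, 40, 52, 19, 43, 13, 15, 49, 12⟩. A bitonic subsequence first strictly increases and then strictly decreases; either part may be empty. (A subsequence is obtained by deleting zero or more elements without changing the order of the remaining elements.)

Let inc[i] be the LIS ending at i and dec[i] the longest strictly decreasing subsequence starting at i. inc = [1, 2, 3, 3, 3, 1, 2, 4, 3, 4, 5, 5, 6, 3, 6, 2, 3, 7, 2], dec = [5, 5, 7, 6, 5, 1, 2, 5, 4, 4, 5, 4, 4, 3, 3, 2, 2, 2, 1].
max_i inc[i]+dec[i]−1 = 9, with one witness 25, 27, 55, 54, 49, 40, 19, 15, 12.

9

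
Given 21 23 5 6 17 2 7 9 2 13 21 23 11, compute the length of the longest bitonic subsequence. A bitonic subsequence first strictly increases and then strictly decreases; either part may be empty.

Let inc[i] be the LIS ending at i and dec[i] the longest strictly decreasing subsequence starting at i. inc = [1, 2, 1, 2, 3, 1, 3, 4, 1, 5, 6, 7, 5], dec = [4, 4, 2, 2, 3, 1, 2, 2, 1, 2, 2, 2, 1].
max_i inc[i]+dec[i]−1 = 8, with one witness 5, 6, 7, 9, 13, 21, 23, 11.

8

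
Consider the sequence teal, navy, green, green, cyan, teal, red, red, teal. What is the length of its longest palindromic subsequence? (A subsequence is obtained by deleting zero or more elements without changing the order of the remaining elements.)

4

One longest palindromic subsequence is teal red red teal (positions 1,7,8,9); it reads the same forward and backward, and the interval DP gives dp[1][9] = 4.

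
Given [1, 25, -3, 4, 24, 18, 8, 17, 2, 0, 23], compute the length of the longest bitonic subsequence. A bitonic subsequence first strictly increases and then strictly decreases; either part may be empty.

Let inc[i] be the LIS ending at i and dec[i] the longest strictly decreasing subsequence starting at i. inc = [1, 2, 1, 2, 3, 3, 3, 4, 2, 2, 5], dec = [2, 6, 1, 3, 5, 4, 3, 3, 2, 1, 1].
max_i inc[i]+dec[i]−1 = 7, with one witness 1, 25, 24, 18, 17, 2, 0.

7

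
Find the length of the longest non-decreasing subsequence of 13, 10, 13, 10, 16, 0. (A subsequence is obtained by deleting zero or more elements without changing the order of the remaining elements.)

One longest non-decreasing subsequence is 13, 13, 16 (positions 1,3,5), of length 3; no longer one exists.

3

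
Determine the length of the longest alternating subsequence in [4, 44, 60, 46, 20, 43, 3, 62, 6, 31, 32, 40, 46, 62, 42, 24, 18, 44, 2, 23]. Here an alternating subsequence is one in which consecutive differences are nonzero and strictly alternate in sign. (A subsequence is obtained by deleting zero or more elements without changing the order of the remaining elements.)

A longest alternating subsequence is 4, 44, 20, 43, 3, 62, 6, 46, 42, 44, 2, 23 (positions 1,2,5,6,7,8,9,13,15,18,19,20); its 11 consecutive differences strictly alternate in sign, and length 12 is optimal.

12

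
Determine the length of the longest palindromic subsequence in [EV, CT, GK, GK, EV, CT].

4

One longest palindromic subsequence is CT GK GK CT (positions 2,3,4,6); it reads the same forward and backward, and the interval DP gives dp[1][6] = 4.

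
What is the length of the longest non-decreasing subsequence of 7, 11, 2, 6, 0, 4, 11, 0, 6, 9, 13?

5

Let dp[i] be the longest non-decreasing subsequence ending at position i. Then dp = [1, 2, 1, 2, 1, 2, 3, 2, 3, 4, 5].
The maximum is 5; one witness is 2, 6, 6, 9, 13 at positions 3,4,9,10,11.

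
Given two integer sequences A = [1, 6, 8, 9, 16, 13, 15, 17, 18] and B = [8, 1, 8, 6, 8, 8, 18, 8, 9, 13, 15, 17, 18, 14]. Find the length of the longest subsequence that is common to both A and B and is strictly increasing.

For each value that appears in both, track the longest common increasing run ending there.
The best achievable length is 8; one witness is 1, 6, 8, 9, 13, 15, 17, 18 (A-positions 1,2,3,4,6,7,8,9, B-positions 2,4,5,9,10,11,12,13).

8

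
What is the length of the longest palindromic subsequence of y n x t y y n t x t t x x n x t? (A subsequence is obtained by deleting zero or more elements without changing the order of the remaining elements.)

Using dp[i][j] = 2 + dp[i+1][j−1] if the ends match, else max(dp[i+1][j], dp[i][j−1]):
dp[1][16] = 9. A witness is nxttxttxn at positions 2,3,4,8,9,10,11,13,14.

9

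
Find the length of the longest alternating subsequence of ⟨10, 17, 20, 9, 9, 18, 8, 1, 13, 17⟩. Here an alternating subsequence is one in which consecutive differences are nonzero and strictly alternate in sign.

A longest alternating subsequence is 10, 17, 9, 18, 8, 13 (positions 1,2,4,6,7,9); its 5 consecutive differences strictly alternate in sign, and length 6 is optimal.

6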